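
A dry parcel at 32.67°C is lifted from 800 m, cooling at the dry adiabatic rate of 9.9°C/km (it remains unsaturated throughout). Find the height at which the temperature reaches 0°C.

4100 m

Height above start = (32.67 − 0) / 9.9 = 3.3 km
Altitude = 800 m + 3300 m = 4100 m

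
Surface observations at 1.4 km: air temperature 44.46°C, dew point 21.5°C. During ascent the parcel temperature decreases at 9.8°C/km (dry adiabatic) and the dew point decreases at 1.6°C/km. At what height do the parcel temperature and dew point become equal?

4.2 km

T and T_d converge at 9.8 − 1.6 = 8.2°C per km
Height above start = (44.46 − 21.5) / 8.2 = 2.8 km
LCL altitude = 1400 m + 2800 m = 4200 m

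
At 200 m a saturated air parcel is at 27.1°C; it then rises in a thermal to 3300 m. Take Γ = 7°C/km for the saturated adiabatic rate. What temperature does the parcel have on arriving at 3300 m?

5.4°C

Saturated adiabatic to 3300 m: -7 × 3.1 km = -21.7°C, so T = 5.4°C.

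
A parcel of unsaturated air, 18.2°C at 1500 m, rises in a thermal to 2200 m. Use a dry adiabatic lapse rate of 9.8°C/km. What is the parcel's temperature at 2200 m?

Dry adiabatic to 2200 m: -9.8 × 0.7 km = -6.86°C, so T = 11.34°C.

11.34°C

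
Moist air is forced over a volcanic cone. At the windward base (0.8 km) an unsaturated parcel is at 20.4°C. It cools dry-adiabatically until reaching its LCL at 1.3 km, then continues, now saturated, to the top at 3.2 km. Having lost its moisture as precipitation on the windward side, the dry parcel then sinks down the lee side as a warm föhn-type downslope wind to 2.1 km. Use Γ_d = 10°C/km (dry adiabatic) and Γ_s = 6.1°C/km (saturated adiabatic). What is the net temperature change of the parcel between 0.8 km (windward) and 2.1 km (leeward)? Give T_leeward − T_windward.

-5.59°C

800–1300 m, dry: Δz = 0.5 km ⇒ ΔT = -5°C; T = 15.4°C
1300–3200 m, saturated: Δz = 1.9 km ⇒ ΔT = -11.59°C; T = 3.81°C
3200–2100 m, dry descent: Δz = 1.1 km ⇒ ΔT = +11°C; T = 14.81°C
Net change vs windward start: 14.81 − 20.4 = -5.59°C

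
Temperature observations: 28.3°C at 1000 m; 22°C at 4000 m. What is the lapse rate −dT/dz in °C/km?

Γ = −ΔT/Δz = (28.3 − 22) / (4000 − 1000) m
  = 6.3°C / 3 km = 2.1°C/km

2.1°C/km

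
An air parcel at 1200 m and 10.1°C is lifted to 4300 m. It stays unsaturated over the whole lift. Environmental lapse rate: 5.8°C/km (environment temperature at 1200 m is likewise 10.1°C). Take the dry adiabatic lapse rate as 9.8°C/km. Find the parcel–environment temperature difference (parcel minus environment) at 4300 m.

Parcel:
  From 1200 m to 4300 m (dry): cools by 9.8 × 3.1 = 30.38°C, giving -20.28°C.
Environment:
  From 1200 m to 4300 m (environment): cools by 5.8 × 3.1 = 17.98°C, giving -7.88°C.
T_parcel − T_env = -20.28 − (-7.88) = -12.4°C

-12.4°C (parcel cooler than environment)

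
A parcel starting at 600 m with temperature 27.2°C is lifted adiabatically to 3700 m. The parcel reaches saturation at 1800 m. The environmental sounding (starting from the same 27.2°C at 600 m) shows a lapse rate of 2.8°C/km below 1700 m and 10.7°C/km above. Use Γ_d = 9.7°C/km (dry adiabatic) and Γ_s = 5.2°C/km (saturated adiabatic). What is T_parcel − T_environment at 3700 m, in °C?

+2.96°C (parcel warmer than environment)

Parcel:
  From 600 m to 1800 m (dry): cools by 9.7 × 1.2 = 11.64°C, giving 15.56°C.
  From 1800 m to 3700 m (saturated): cools by 5.2 × 1.9 = 9.88°C, giving 5.68°C.
Environment:
  From 600 m to 1700 m (environment, lower layer): cools by 2.8 × 1.1 = 3.08°C, giving 24.12°C.
  From 1700 m to 3700 m (environment, upper layer): cools by 10.7 × 2 = 21.4°C, giving 2.72°C.
T_parcel − T_env = 5.68 − 2.72 = +2.96°C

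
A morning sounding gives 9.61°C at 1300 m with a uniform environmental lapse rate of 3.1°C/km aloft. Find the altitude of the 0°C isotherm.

Height above start = (9.61 − 0) / 3.1 = 3.1 km
Altitude = 1300 m + 3100 m = 4400 m

4400 m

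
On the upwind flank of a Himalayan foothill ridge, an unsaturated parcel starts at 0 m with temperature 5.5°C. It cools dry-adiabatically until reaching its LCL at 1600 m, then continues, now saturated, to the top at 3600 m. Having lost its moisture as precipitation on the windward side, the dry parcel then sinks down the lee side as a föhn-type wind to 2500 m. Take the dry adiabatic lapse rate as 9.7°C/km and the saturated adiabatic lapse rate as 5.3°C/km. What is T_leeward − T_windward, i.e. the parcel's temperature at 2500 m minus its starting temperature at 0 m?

0 → 1600 m (dry, 9.7°C/km): ΔT = -9.7 × 1.6 = -15.52°C → T = -10.02°C
1600 → 3600 m (saturated, 5.3°C/km): ΔT = -5.3 × 2 = -10.6°C → T = -20.62°C
3600 → 2500 m (dry descent, 9.7°C/km): ΔT = +9.7 × 1.1 = +10.67°C → T = -9.95°C
Net change vs windward start: -9.95 − 5.5 = -15.45°C

-15.45°C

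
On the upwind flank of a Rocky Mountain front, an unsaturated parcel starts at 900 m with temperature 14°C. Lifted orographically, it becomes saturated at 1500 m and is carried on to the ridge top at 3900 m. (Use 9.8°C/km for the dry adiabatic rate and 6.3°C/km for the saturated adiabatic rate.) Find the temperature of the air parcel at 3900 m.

-7°C

900–1500 m, dry: Δz = 0.6 km ⇒ ΔT = -5.88°C; T = 8.12°C
1500–3900 m, saturated: Δz = 2.4 km ⇒ ΔT = -15.12°C; T = -7°C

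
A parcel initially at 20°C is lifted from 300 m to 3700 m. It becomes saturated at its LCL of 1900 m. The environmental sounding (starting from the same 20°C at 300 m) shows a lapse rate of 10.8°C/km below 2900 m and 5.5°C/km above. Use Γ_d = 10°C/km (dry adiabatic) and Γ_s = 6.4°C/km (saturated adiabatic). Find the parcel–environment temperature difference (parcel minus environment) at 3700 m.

Parcel:
  Dry to 1900 m: -10 × 1.6 km = -16°C, so T = 4°C.
  Saturated to 3700 m: -6.4 × 1.8 km = -11.52°C, so T = -7.52°C.
Environment:
  Environment, lower layer to 2900 m: -10.8 × 2.6 km = -28.08°C, so T = -8.08°C.
  Environment, upper layer to 3700 m: -5.5 × 0.8 km = -4.4°C, so T = -12.48°C.
T_parcel − T_env = -7.52 − (-12.48) = +4.96°C

+4.96°C (parcel warmer than environment)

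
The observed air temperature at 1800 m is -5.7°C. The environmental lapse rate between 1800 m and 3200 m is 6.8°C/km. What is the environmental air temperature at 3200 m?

-15.22°C

1800–3200 m, environmental: Δz = 1.4 km ⇒ ΔT = -9.52°C; T = -15.22°C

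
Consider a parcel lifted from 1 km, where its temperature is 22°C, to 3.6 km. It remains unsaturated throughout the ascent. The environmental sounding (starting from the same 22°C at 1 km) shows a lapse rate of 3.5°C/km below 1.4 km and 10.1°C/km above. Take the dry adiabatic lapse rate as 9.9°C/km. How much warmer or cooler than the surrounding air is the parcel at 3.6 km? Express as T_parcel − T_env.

-2.12°C (parcel cooler than environment)

Parcel:
  1000–3600 m, dry: Δz = 2.6 km ⇒ ΔT = -25.74°C; T = -3.74°C
Environment:
  1000–1400 m, environment, lower layer: Δz = 0.4 km ⇒ ΔT = -1.4°C; T = 20.6°C
  1400–3600 m, environment, upper layer: Δz = 2.2 km ⇒ ΔT = -22.22°C; T = -1.62°C
T_parcel − T_env = -3.74 − (-1.62) = -2.12°C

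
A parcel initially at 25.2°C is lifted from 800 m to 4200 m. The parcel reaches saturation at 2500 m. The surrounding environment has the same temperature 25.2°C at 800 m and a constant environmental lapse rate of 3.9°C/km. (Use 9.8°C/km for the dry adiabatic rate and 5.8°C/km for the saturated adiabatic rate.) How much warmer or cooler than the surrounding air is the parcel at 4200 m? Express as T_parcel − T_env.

-13.26°C (parcel cooler than environment)

Parcel:
  800–2500 m, dry: Δz = 1.7 km ⇒ ΔT = -16.66°C; T = 8.54°C
  2500–4200 m, saturated: Δz = 1.7 km ⇒ ΔT = -9.86°C; T = -1.32°C
Environment:
  800–4200 m, environment: Δz = 3.4 km ⇒ ΔT = -13.26°C; T = 11.94°C
T_parcel − T_env = -1.32 − 11.94 = -13.26°C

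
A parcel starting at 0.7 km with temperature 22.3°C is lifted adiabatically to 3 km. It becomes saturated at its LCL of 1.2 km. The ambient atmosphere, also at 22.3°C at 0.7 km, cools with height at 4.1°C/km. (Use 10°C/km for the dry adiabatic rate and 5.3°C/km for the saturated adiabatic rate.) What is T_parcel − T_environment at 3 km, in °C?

-5.11°C (parcel cooler than environment)

Parcel:
  700 → 1200 m (dry, 10°C/km): ΔT = -10 × 0.5 = -5°C → T = 17.3°C
  1200 → 3000 m (saturated, 5.3°C/km): ΔT = -5.3 × 1.8 = -9.54°C → T = 7.76°C
Environment:
  700 → 3000 m (environment, 4.1°C/km): ΔT = -4.1 × 2.3 = -9.43°C → T = 12.87°C
T_parcel − T_env = 7.76 − 12.87 = -5.11°C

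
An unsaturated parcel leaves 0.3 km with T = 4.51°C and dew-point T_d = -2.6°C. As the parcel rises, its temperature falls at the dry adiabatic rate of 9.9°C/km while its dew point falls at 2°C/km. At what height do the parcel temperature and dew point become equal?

1.2 km

T and T_d converge at 9.9 − 2 = 7.9°C per km
Height above start = (4.51 − (-2.6)) / 7.9 = 0.9 km
LCL altitude = 300 m + 900 m = 1200 m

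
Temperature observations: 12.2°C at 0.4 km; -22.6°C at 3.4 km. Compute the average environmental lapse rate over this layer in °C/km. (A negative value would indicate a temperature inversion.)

Γ = −ΔT/Δz = (12.2 − (-22.6)) / (3400 − 400) m
  = 34.8°C / 3 km = 11.6°C/km

11.6°C/km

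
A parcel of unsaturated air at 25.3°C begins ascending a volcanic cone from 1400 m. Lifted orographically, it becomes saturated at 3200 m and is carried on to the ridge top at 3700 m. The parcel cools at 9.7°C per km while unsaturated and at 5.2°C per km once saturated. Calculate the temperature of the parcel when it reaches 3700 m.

1400–3200 m, dry: Δz = 1.8 km ⇒ ΔT = -17.46°C; T = 7.84°C
3200–3700 m, saturated: Δz = 0.5 km ⇒ ΔT = -2.6°C; T = 5.24°C

5.24°C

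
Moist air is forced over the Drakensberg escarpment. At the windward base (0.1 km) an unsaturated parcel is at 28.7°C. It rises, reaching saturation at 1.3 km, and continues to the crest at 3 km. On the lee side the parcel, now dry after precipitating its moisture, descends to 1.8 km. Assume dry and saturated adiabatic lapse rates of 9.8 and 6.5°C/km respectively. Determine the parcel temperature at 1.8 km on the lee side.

17.65°C

100 → 1300 m (dry, 9.8°C/km): ΔT = -9.8 × 1.2 = -11.76°C → T = 16.94°C
1300 → 3000 m (saturated, 6.5°C/km): ΔT = -6.5 × 1.7 = -11.05°C → T = 5.89°C
3000 → 1800 m (dry descent, 9.8°C/km): ΔT = +9.8 × 1.2 = +11.76°C → T = 17.65°C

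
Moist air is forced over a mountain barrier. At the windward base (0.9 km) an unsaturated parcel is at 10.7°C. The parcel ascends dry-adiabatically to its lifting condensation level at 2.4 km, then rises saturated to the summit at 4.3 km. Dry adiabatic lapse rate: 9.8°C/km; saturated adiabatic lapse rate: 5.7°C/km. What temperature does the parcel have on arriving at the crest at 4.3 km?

-14.83°C

Dry to 2400 m: -9.8 × 1.5 km = -14.7°C, so T = -4°C.
Saturated to 4300 m: -5.7 × 1.9 km = -10.83°C, so T = -14.83°C.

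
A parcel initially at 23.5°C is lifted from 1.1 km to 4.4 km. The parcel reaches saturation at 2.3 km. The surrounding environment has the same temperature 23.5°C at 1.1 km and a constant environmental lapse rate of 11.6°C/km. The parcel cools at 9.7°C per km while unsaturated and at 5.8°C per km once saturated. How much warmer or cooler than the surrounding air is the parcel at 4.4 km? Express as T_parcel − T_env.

Parcel:
  1100–2300 m, dry: Δz = 1.2 km ⇒ ΔT = -11.64°C; T = 11.86°C
  2300–4400 m, saturated: Δz = 2.1 km ⇒ ΔT = -12.18°C; T = -0.32°C
Environment:
  1100–4400 m, environment: Δz = 3.3 km ⇒ ΔT = -38.28°C; T = -14.78°C
T_parcel − T_env = -0.32 − (-14.78) = +14.46°C

+14.46°C (parcel warmer than environment)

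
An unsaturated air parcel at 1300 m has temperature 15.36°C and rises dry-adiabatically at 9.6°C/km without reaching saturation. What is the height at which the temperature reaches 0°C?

Height above start = (15.36 − 0) / 9.6 = 1.6 km
Altitude = 1300 m + 1600 m = 2900 m

2900 m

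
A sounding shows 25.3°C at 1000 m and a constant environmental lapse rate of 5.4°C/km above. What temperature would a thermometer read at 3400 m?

Environmental to 3400 m: -5.4 × 2.4 km = -12.96°C, so T = 12.34°C.

12.34°C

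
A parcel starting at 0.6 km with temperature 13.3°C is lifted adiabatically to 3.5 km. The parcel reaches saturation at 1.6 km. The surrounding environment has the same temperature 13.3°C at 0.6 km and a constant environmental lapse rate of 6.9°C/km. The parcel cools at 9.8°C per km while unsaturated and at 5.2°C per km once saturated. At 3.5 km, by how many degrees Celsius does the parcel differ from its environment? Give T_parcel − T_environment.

Parcel:
  Dry to 1600 m: -9.8 × 1 km = -9.8°C, so T = 3.5°C.
  Saturated to 3500 m: -5.2 × 1.9 km = -9.88°C, so T = -6.38°C.
Environment:
  Environment to 3500 m: -6.9 × 2.9 km = -20.01°C, so T = -6.71°C.
T_parcel − T_env = -6.38 − (-6.71) = +0.33°C

+0.33°C (parcel warmer than environment)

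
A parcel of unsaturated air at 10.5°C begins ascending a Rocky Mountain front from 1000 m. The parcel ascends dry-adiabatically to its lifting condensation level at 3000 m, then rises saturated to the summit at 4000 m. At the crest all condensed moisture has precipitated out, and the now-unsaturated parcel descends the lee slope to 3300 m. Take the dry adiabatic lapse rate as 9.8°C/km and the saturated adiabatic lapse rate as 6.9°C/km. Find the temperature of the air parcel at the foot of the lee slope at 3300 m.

1000 → 3000 m (dry, 9.8°C/km): ΔT = -9.8 × 2 = -19.6°C → T = -9.1°C
3000 → 4000 m (saturated, 6.9°C/km): ΔT = -6.9 × 1 = -6.9°C → T = -16°C
4000 → 3300 m (dry descent, 9.8°C/km): ΔT = +9.8 × 0.7 = +6.86°C → T = -9.14°C

-9.14°C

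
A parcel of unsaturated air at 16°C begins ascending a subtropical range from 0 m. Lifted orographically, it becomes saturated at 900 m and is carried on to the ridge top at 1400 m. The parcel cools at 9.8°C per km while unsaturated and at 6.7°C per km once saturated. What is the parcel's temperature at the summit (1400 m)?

0 → 900 m (dry, 9.8°C/km): ΔT = -9.8 × 0.9 = -8.82°C → T = 7.18°C
900 → 1400 m (saturated, 6.7°C/km): ΔT = -6.7 × 0.5 = -3.35°C → T = 3.83°C

3.83°C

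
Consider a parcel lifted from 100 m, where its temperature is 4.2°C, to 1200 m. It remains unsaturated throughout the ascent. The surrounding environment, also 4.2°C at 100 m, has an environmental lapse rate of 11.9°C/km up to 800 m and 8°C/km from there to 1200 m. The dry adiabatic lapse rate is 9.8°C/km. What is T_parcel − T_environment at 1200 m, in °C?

Parcel:
  100 → 1200 m (dry, 9.8°C/km): ΔT = -9.8 × 1.1 = -10.78°C → T = -6.58°C
Environment:
  100 → 800 m (environment, lower layer, 11.9°C/km): ΔT = -11.9 × 0.7 = -8.33°C → T = -4.13°C
  800 → 1200 m (environment, upper layer, 8°C/km): ΔT = -8 × 0.4 = -3.2°C → T = -7.33°C
T_parcel − T_env = -6.58 − (-7.33) = +0.75°C

+0.75°C (parcel warmer than environment)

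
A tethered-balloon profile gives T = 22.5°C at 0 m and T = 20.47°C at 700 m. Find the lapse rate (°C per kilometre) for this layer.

Γ = −ΔT/Δz = (22.5 − 20.47) / (700 − 0) m
  = 2.03°C / 0.7 km = 2.9°C/km

2.9°C/km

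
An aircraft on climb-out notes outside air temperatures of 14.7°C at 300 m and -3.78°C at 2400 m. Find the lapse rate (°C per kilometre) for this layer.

Γ = −ΔT/Δz = (14.7 − (-3.78)) / (2400 − 300) m
  = 18.48°C / 2.1 km = 8.8°C/km

8.8°C/km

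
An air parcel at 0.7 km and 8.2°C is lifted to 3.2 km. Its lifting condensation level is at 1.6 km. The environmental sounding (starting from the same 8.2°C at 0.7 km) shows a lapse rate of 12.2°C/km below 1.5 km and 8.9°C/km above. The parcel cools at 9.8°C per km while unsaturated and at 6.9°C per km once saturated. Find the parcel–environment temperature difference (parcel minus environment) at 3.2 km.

Parcel:
  700 → 1600 m (dry, 9.8°C/km): ΔT = -9.8 × 0.9 = -8.82°C → T = -0.62°C
  1600 → 3200 m (saturated, 6.9°C/km): ΔT = -6.9 × 1.6 = -11.04°C → T = -11.66°C
Environment:
  700 → 1500 m (environment, lower layer, 12.2°C/km): ΔT = -12.2 × 0.8 = -9.76°C → T = -1.56°C
  1500 → 3200 m (environment, upper layer, 8.9°C/km): ΔT = -8.9 × 1.7 = -15.13°C → T = -16.69°C
T_parcel − T_env = -11.66 − (-16.69) = +5.03°C

+5.03°C (parcel warmer than environment)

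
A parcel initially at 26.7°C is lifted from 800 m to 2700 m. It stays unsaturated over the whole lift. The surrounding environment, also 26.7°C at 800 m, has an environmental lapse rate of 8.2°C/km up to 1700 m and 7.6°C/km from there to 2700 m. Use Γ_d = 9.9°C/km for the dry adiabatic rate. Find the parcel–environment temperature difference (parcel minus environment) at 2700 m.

-3.83°C (parcel cooler than environment)

Parcel:
  800–2700 m, dry: Δz = 1.9 km ⇒ ΔT = -18.81°C; T = 7.89°C
Environment:
  800–1700 m, environment, lower layer: Δz = 0.9 km ⇒ ΔT = -7.38°C; T = 19.32°C
  1700–2700 m, environment, upper layer: Δz = 1 km ⇒ ΔT = -7.6°C; T = 11.72°C
T_parcel − T_env = 7.89 − 11.72 = -3.83°C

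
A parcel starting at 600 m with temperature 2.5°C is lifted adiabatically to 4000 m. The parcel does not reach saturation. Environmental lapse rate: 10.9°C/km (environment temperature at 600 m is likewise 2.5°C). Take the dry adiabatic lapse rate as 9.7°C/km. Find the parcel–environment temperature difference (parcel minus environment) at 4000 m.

Parcel:
  600 → 4000 m (dry, 9.7°C/km): ΔT = -9.7 × 3.4 = -32.98°C → T = -30.48°C
Environment:
  600 → 4000 m (environment, 10.9°C/km): ΔT = -10.9 × 3.4 = -37.06°C → T = -34.56°C
T_parcel − T_env = -30.48 − (-34.56) = +4.08°C

+4.08°C (parcel warmer than environment)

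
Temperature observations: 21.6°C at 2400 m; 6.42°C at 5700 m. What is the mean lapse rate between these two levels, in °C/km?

Γ = −ΔT/Δz = (21.6 − 6.42) / (5700 − 2400) m
  = 15.18°C / 3.3 km = 4.6°C/km

4.6°C/km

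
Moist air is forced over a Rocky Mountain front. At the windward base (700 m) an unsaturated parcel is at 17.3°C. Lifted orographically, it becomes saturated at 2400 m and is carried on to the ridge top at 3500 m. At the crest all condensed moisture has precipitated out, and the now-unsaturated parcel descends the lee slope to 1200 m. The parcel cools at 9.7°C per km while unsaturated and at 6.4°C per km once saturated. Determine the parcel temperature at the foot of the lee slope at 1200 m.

16.08°C

700–2400 m, dry: Δz = 1.7 km ⇒ ΔT = -16.49°C; T = 0.81°C
2400–3500 m, saturated: Δz = 1.1 km ⇒ ΔT = -7.04°C; T = -6.23°C
3500–1200 m, dry descent: Δz = 2.3 km ⇒ ΔT = +22.31°C; T = 16.08°C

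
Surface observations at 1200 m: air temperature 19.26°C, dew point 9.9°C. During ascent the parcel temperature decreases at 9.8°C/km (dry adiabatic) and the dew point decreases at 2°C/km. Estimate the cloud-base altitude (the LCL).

T and T_d converge at 9.8 − 2 = 7.8°C per km
Height above start = (19.26 − 9.9) / 7.8 = 1.2 km
LCL altitude = 1200 m + 1200 m = 2400 m

2400 m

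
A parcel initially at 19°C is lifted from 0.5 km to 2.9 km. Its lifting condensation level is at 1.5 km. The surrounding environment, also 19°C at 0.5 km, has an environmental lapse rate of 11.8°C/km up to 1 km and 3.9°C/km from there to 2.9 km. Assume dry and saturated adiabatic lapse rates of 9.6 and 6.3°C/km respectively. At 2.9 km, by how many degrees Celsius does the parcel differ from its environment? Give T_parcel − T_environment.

Parcel:
  From 500 m to 1500 m (dry): cools by 9.6 × 1 = 9.6°C, giving 9.4°C.
  From 1500 m to 2900 m (saturated): cools by 6.3 × 1.4 = 8.82°C, giving 0.58°C.
Environment:
  From 500 m to 1000 m (environment, lower layer): cools by 11.8 × 0.5 = 5.9°C, giving 13.1°C.
  From 1000 m to 2900 m (environment, upper layer): cools by 3.9 × 1.9 = 7.41°C, giving 5.69°C.
T_parcel − T_env = 0.58 − 5.69 = -5.11°C

-5.11°C (parcel cooler than environment)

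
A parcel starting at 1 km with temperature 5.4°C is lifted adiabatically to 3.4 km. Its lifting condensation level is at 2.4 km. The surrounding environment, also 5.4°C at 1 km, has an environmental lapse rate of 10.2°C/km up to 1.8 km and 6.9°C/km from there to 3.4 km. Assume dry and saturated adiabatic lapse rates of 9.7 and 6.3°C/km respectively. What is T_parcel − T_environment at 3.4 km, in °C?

Parcel:
  Dry to 2400 m: -9.7 × 1.4 km = -13.58°C, so T = -8.18°C.
  Saturated to 3400 m: -6.3 × 1 km = -6.3°C, so T = -14.48°C.
Environment:
  Environment, lower layer to 1800 m: -10.2 × 0.8 km = -8.16°C, so T = -2.76°C.
  Environment, upper layer to 3400 m: -6.9 × 1.6 km = -11.04°C, so T = -13.8°C.
T_parcel − T_env = -14.48 − (-13.8) = -0.68°C

-0.68°C (parcel cooler than environment)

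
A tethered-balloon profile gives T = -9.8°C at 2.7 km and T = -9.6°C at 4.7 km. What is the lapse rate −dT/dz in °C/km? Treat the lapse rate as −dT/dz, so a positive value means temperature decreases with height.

Γ = −ΔT/Δz = (-9.8 − (-9.6)) / (4700 − 2700) m
  = -0.2°C / 2 km = -0.1°C/km

-0.1°C/km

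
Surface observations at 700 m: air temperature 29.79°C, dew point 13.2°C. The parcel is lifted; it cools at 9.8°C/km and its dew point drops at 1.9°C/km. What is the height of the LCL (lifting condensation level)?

2800 m

T and T_d converge at 9.8 − 1.9 = 7.9°C per km
Height above start = (29.79 − 13.2) / 7.9 = 2.1 km
LCL altitude = 700 m + 2100 m = 2800 m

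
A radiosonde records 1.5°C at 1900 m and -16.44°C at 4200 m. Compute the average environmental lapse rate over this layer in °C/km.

7.8°C/km

Γ = −ΔT/Δz = (1.5 − (-16.44)) / (4200 − 1900) m
  = 17.94°C / 2.3 km = 7.8°C/km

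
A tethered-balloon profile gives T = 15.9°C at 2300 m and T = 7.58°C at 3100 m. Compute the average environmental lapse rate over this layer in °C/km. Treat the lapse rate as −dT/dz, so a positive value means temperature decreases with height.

Γ = −ΔT/Δz = (15.9 − 7.58) / (3100 − 2300) m
  = 8.32°C / 0.8 km = 10.4°C/km

10.4°C/km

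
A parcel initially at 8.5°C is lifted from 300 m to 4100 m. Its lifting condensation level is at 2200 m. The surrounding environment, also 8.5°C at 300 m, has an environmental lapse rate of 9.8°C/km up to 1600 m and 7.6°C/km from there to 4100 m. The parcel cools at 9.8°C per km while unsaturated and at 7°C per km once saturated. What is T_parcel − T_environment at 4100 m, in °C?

Parcel:
  From 300 m to 2200 m (dry): cools by 9.8 × 1.9 = 18.62°C, giving -10.12°C.
  From 2200 m to 4100 m (saturated): cools by 7 × 1.9 = 13.3°C, giving -23.42°C.
Environment:
  From 300 m to 1600 m (environment, lower layer): cools by 9.8 × 1.3 = 12.74°C, giving -4.24°C.
  From 1600 m to 4100 m (environment, upper layer): cools by 7.6 × 2.5 = 19°C, giving -23.24°C.
T_parcel − T_env = -23.42 − (-23.24) = -0.18°C

-0.18°C (parcel cooler than environment)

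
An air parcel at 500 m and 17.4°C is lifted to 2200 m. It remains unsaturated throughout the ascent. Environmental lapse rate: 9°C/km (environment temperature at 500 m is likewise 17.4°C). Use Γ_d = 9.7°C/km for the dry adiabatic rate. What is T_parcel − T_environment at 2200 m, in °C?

-1.19°C (parcel cooler than environment)

Parcel:
  500 → 2200 m (dry, 9.7°C/km): ΔT = -9.7 × 1.7 = -16.49°C → T = 0.91°C
Environment:
  500 → 2200 m (environment, 9°C/km): ΔT = -9 × 1.7 = -15.3°C → T = 2.1°C
T_parcel − T_env = 0.91 − 2.1 = -1.19°C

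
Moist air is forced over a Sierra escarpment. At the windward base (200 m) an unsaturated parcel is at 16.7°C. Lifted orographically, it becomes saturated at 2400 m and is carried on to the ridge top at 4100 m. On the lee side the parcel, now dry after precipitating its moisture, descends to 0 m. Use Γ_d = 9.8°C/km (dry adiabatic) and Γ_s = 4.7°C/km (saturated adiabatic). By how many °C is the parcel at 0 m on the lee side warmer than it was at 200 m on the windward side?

200–2400 m, dry: Δz = 2.2 km ⇒ ΔT = -21.56°C; T = -4.86°C
2400–4100 m, saturated: Δz = 1.7 km ⇒ ΔT = -7.99°C; T = -12.85°C
4100–0 m, dry descent: Δz = 4.1 km ⇒ ΔT = +40.18°C; T = 27.33°C
Net change vs windward start: 27.33 − 16.7 = +10.63°C

+10.63°C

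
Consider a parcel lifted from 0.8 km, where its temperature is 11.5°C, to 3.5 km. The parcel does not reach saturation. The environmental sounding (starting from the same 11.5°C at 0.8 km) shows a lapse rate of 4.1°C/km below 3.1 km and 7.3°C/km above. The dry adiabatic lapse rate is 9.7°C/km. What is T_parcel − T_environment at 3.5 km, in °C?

Parcel:
  800–3500 m, dry: Δz = 2.7 km ⇒ ΔT = -26.19°C; T = -14.69°C
Environment:
  800–3100 m, environment, lower layer: Δz = 2.3 km ⇒ ΔT = -9.43°C; T = 2.07°C
  3100–3500 m, environment, upper layer: Δz = 0.4 km ⇒ ΔT = -2.92°C; T = -0.85°C
T_parcel − T_env = -14.69 − (-0.85) = -13.84°C

-13.84°C (parcel cooler than environment)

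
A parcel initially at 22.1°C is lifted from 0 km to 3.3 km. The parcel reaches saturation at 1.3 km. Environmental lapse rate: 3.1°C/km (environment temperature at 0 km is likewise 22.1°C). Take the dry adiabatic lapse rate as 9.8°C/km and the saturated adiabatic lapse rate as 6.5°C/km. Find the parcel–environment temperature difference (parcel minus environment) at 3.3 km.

-15.51°C (parcel cooler than environment)

Parcel:
  Dry to 1300 m: -9.8 × 1.3 km = -12.74°C, so T = 9.36°C.
  Saturated to 3300 m: -6.5 × 2 km = -13°C, so T = -3.64°C.
Environment:
  Environment to 3300 m: -3.1 × 3.3 km = -10.23°C, so T = 11.87°C.
T_parcel − T_env = -3.64 − 11.87 = -15.51°C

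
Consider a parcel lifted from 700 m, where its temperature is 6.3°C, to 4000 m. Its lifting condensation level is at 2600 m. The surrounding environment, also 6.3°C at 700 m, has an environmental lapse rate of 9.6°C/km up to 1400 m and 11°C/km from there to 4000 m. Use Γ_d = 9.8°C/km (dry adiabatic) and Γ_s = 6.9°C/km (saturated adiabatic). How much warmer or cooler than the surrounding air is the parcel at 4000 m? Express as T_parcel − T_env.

Parcel:
  From 700 m to 2600 m (dry): cools by 9.8 × 1.9 = 18.62°C, giving -12.32°C.
  From 2600 m to 4000 m (saturated): cools by 6.9 × 1.4 = 9.66°C, giving -21.98°C.
Environment:
  From 700 m to 1400 m (environment, lower layer): cools by 9.6 × 0.7 = 6.72°C, giving -0.42°C.
  From 1400 m to 4000 m (environment, upper layer): cools by 11 × 2.6 = 28.6°C, giving -29.02°C.
T_parcel − T_env = -21.98 − (-29.02) = +7.04°C

+7.04°C (parcel warmer than environment)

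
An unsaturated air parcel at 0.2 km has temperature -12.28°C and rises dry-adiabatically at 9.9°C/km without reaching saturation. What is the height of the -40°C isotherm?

Height above start = (-12.28 − (-40)) / 9.9 = 2.8 km
Altitude = 200 m + 2800 m = 3000 m

3 km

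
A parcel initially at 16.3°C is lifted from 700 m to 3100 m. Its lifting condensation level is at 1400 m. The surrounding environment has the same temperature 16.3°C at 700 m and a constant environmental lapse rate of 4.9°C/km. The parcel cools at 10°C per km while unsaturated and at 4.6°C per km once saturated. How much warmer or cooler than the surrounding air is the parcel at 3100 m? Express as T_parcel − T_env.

-3.06°C (parcel cooler than environment)

Parcel:
  700–1400 m, dry: Δz = 0.7 km ⇒ ΔT = -7°C; T = 9.3°C
  1400–3100 m, saturated: Δz = 1.7 km ⇒ ΔT = -7.82°C; T = 1.48°C
Environment:
  700–3100 m, environment: Δz = 2.4 km ⇒ ΔT = -11.76°C; T = 4.54°C
T_parcel − T_env = 1.48 − 4.54 = -3.06°C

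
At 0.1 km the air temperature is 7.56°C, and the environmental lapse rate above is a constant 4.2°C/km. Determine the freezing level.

Height above start = (7.56 − 0) / 4.2 = 1.8 km
Altitude = 100 m + 1800 m = 1900 m

1.9 km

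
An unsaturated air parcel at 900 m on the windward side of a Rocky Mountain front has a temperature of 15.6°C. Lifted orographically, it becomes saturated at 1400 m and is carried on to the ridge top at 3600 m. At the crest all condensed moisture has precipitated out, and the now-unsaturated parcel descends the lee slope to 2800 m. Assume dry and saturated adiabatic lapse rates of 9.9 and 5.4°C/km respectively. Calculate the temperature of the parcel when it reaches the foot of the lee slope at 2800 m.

900 → 1400 m (dry, 9.9°C/km): ΔT = -9.9 × 0.5 = -4.95°C → T = 10.65°C
1400 → 3600 m (saturated, 5.4°C/km): ΔT = -5.4 × 2.2 = -11.88°C → T = -1.23°C
3600 → 2800 m (dry descent, 9.9°C/km): ΔT = +9.9 × 0.8 = +7.92°C → T = 6.69°C

6.69°C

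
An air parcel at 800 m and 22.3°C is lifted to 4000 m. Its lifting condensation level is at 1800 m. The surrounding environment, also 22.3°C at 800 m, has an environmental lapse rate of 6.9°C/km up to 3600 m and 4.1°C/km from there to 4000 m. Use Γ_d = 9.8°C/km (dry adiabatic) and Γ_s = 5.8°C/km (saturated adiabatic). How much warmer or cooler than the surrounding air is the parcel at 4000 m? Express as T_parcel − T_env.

Parcel:
  Dry to 1800 m: -9.8 × 1 km = -9.8°C, so T = 12.5°C.
  Saturated to 4000 m: -5.8 × 2.2 km = -12.76°C, so T = -0.26°C.
Environment:
  Environment, lower layer to 3600 m: -6.9 × 2.8 km = -19.32°C, so T = 2.98°C.
  Environment, upper layer to 4000 m: -4.1 × 0.4 km = -1.64°C, so T = 1.34°C.
T_parcel − T_env = -0.26 − 1.34 = -1.6°C

-1.6°C (parcel cooler than environment)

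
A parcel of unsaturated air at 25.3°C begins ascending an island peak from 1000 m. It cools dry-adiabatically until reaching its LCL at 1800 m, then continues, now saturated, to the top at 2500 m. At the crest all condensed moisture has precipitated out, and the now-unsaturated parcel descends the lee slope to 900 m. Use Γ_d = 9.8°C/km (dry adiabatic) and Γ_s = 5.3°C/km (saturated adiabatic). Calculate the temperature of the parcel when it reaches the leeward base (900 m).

From 1000 m to 1800 m (dry): cools by 9.8 × 0.8 = 7.84°C, giving 17.46°C.
From 1800 m to 2500 m (saturated): cools by 5.3 × 0.7 = 3.71°C, giving 13.75°C.
From 2500 m to 900 m (dry descent): warms by 9.8 × 1.6 = 15.68°C, giving 29.43°C.

29.43°C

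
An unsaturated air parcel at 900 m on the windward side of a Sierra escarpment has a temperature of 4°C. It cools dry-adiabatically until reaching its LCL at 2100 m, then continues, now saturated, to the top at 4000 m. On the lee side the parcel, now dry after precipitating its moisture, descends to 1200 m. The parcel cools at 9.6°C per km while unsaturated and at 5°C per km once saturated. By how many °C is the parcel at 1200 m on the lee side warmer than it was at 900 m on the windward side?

+5.86°C

900 → 2100 m (dry, 9.6°C/km): ΔT = -9.6 × 1.2 = -11.52°C → T = -7.52°C
2100 → 4000 m (saturated, 5°C/km): ΔT = -5 × 1.9 = -9.5°C → T = -17.02°C
4000 → 1200 m (dry descent, 9.6°C/km): ΔT = +9.6 × 2.8 = +26.88°C → T = 9.86°C
Net change vs windward start: 9.86 − 4 = +5.86°C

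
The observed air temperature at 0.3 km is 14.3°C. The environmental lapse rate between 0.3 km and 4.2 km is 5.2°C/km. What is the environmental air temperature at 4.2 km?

Environmental to 4200 m: -5.2 × 3.9 km = -20.28°C, so T = -5.98°C.

-5.98°C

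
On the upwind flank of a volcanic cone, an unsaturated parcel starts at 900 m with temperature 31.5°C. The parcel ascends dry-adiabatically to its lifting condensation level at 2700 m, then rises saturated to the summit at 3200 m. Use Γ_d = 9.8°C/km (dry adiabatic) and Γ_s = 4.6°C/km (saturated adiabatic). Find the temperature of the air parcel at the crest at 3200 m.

Dry to 2700 m: -9.8 × 1.8 km = -17.64°C, so T = 13.86°C.
Saturated to 3200 m: -4.6 × 0.5 km = -2.3°C, so T = 11.56°C.

11.56°C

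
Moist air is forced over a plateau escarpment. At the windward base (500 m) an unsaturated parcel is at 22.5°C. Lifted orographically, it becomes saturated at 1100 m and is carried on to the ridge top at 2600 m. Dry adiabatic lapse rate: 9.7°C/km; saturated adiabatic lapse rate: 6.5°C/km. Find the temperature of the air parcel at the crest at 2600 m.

6.93°C

500–1100 m, dry: Δz = 0.6 km ⇒ ΔT = -5.82°C; T = 16.68°C
1100–2600 m, saturated: Δz = 1.5 km ⇒ ΔT = -9.75°C; T = 6.93°C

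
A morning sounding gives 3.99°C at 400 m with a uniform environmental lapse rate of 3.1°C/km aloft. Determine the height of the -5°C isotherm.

Height above start = (3.99 − (-5)) / 3.1 = 2.9 km
Altitude = 400 m + 2900 m = 3300 m

3300 m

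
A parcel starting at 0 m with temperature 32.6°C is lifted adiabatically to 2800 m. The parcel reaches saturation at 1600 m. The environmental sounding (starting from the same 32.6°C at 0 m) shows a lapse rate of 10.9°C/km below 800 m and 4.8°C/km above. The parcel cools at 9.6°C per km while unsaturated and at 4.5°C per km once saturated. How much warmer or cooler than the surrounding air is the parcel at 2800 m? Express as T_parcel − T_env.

Parcel:
  From 0 m to 1600 m (dry): cools by 9.6 × 1.6 = 15.36°C, giving 17.24°C.
  From 1600 m to 2800 m (saturated): cools by 4.5 × 1.2 = 5.4°C, giving 11.84°C.
Environment:
  From 0 m to 800 m (environment, lower layer): cools by 10.9 × 0.8 = 8.72°C, giving 23.88°C.
  From 800 m to 2800 m (environment, upper layer): cools by 4.8 × 2 = 9.6°C, giving 14.28°C.
T_parcel − T_env = 11.84 − 14.28 = -2.44°C

-2.44°C (parcel cooler than environment)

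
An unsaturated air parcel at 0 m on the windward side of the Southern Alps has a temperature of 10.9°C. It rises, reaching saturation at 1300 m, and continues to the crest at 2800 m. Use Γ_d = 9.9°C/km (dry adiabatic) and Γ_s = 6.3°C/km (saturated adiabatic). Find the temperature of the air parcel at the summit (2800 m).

-11.42°C

Dry to 1300 m: -9.9 × 1.3 km = -12.87°C, so T = -1.97°C.
Saturated to 2800 m: -6.3 × 1.5 km = -9.45°C, so T = -11.42°C.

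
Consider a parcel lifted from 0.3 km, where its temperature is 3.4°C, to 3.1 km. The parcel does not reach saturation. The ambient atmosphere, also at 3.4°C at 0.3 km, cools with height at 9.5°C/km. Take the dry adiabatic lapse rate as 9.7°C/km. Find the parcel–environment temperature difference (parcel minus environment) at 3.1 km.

-0.56°C (parcel cooler than environment)

Parcel:
  300 → 3100 m (dry, 9.7°C/km): ΔT = -9.7 × 2.8 = -27.16°C → T = -23.76°C
Environment:
  300 → 3100 m (environment, 9.5°C/km): ΔT = -9.5 × 2.8 = -26.6°C → T = -23.2°C
T_parcel − T_env = -23.76 − (-23.2) = -0.56°C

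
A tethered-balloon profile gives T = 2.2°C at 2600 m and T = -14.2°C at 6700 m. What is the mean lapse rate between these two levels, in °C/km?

4°C/km

Γ = −ΔT/Δz = (2.2 − (-14.2)) / (6700 − 2600) m
  = 16.4°C / 4.1 km = 4°C/km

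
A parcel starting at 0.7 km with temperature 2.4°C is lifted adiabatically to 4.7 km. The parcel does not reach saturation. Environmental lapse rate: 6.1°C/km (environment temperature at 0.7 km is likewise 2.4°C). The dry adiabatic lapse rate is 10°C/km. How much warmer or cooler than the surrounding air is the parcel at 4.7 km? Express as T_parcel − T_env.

-15.6°C (parcel cooler than environment)

Parcel:
  From 700 m to 4700 m (dry): cools by 10 × 4 = 40°C, giving -37.6°C.
Environment:
  From 700 m to 4700 m (environment): cools by 6.1 × 4 = 24.4°C, giving -22°C.
T_parcel − T_env = -37.6 − (-22) = -15.6°C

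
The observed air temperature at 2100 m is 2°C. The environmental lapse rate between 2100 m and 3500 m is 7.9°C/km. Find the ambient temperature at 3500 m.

2100–3500 m, environmental: Δz = 1.4 km ⇒ ΔT = -11.06°C; T = -9.06°C

-9.06°C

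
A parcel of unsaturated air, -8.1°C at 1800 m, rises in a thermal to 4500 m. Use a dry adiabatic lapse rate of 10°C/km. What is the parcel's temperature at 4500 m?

1800 → 4500 m (dry adiabatic, 10°C/km): ΔT = -10 × 2.7 = -27°C → T = -35.1°C

-35.1°C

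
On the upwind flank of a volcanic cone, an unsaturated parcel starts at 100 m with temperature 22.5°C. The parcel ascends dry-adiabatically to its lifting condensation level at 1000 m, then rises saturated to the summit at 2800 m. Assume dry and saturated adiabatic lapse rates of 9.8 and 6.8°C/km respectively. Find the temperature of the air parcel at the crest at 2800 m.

1.44°C

100 → 1000 m (dry, 9.8°C/km): ΔT = -9.8 × 0.9 = -8.82°C → T = 13.68°C
1000 → 2800 m (saturated, 6.8°C/km): ΔT = -6.8 × 1.8 = -12.24°C → T = 1.44°C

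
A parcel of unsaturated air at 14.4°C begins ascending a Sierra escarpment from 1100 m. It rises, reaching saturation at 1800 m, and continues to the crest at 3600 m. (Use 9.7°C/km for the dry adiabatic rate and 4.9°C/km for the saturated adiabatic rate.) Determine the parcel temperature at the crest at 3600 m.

Dry to 1800 m: -9.7 × 0.7 km = -6.79°C, so T = 7.61°C.
Saturated to 3600 m: -4.9 × 1.8 km = -8.82°C, so T = -1.21°C.

-1.21°C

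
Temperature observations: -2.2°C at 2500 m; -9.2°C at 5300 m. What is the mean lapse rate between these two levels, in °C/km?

2.5°C/km

Γ = −ΔT/Δz = (-2.2 − (-9.2)) / (5300 − 2500) m
  = 7°C / 2.8 km = 2.5°C/km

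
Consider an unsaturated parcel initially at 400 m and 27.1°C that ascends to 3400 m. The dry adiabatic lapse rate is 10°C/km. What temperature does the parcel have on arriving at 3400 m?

400 → 3400 m (dry adiabatic, 10°C/km): ΔT = -10 × 3 = -30°C → T = -2.9°C

-2.9°C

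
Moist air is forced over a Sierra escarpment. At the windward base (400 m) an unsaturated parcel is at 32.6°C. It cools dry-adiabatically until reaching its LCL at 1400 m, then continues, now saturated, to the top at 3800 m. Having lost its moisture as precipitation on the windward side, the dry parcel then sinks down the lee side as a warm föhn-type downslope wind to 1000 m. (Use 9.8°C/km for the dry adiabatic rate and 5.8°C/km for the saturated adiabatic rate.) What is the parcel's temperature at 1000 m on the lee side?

36.32°C

From 400 m to 1400 m (dry): cools by 9.8 × 1 = 9.8°C, giving 22.8°C.
From 1400 m to 3800 m (saturated): cools by 5.8 × 2.4 = 13.92°C, giving 8.88°C.
From 3800 m to 1000 m (dry descent): warms by 9.8 × 2.8 = 27.44°C, giving 36.32°C.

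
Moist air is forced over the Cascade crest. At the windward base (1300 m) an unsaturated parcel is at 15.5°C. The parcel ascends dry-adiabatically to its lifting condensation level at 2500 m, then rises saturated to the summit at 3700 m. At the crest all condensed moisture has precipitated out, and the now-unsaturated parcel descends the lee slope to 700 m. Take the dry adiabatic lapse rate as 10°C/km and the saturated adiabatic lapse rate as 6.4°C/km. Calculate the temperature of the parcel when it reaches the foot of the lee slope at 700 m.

25.82°C

1300–2500 m, dry: Δz = 1.2 km ⇒ ΔT = -12°C; T = 3.5°C
2500–3700 m, saturated: Δz = 1.2 km ⇒ ΔT = -7.68°C; T = -4.18°C
3700–700 m, dry descent: Δz = 3 km ⇒ ΔT = +30°C; T = 25.82°C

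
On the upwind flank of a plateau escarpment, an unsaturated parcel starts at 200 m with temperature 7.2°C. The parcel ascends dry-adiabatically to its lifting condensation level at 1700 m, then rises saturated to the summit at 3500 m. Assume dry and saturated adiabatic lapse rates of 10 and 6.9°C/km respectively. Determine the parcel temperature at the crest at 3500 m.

-20.22°C

200 → 1700 m (dry, 10°C/km): ΔT = -10 × 1.5 = -15°C → T = -7.8°C
1700 → 3500 m (saturated, 6.9°C/km): ΔT = -6.9 × 1.8 = -12.42°C → T = -20.22°C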